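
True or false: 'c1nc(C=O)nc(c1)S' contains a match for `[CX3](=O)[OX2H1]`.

False

The pattern [CX3](=O)[OX2H1] describes an sp2 carbon double-bonded to O and single-bonded to an -OH oxygen — a carboxylic acid.
The closest candidate here is an aldehyde (-CHO), but there is no singly-bonded oxygen on the carbonyl carbon. No other fragment satisfies the full query, so there is no match.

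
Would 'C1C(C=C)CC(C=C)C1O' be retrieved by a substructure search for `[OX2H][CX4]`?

Yes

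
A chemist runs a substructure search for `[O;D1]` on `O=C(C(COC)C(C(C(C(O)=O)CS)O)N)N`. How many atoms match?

Check the 17 heavy atoms by environment: 2× C (D2) → no; 6× C (D3) → no; 4× O (D1) → match; 2× N (D1) → no; 1× O (D2) → no; 1× C (D1) → no; 1× S (D1) → no.
That gives 4 matching atoms.

4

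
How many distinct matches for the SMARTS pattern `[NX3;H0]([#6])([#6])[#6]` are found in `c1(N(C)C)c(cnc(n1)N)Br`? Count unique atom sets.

1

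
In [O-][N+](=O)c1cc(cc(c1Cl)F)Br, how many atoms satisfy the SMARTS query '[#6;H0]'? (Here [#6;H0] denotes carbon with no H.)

Check the 12 heavy atoms by environment: 4× c (aromatic, H0) → match; 2× c (aromatic, H1) → no; 1× F (H0) → no; 1× Br (H0) → no; 1× N (charge +1, H0) → no; 1× O (charge -1, H0) → no; 1× O (H0) → no; 1× Cl (H0) → no.
That gives 4 matching atoms.

4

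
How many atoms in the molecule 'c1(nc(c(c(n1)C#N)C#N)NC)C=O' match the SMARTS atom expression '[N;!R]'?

The query [N;!R] means: aliphatic nitrogen not in a ring.
Check the 14 heavy atoms by environment: 2× n (aromatic, in 6-ring) → no; 4× c (aromatic, in 6-ring) → no; 4× C (acyclic) → no; 3× N (acyclic) → match; 1× O (acyclic) → no.
That gives 3 matching atoms.

3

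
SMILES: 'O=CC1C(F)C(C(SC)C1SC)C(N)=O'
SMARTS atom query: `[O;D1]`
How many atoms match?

2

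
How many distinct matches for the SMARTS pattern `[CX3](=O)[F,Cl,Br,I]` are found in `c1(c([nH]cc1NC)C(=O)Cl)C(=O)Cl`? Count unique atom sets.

[CX3](=O)[F,Cl,Br,I] is the SMARTS for an acyl halide: a carbonyl carbon bonded to a halogen.
The molecule carries 2 separate instances of an acyl chloride (-C(=O)Cl) meeting every constraint; each maps to a distinct set of atoms, giving 2 matches.

2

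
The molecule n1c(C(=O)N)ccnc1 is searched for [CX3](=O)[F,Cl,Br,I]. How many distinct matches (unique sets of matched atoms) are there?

[CX3](=O)[F,Cl,Br,I] is the SMARTS for an acyl halide: a carbonyl carbon bonded to a halogen.
No fragment in the molecule satisfies every constraint, giving 0 matches.

0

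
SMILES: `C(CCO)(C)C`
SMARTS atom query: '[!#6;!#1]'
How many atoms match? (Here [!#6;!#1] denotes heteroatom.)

1

The query [!#6;!#1] means: not carbon and not hydrogen — any heteroatom.
Check the 6 heavy atoms by environment: 5× C → no; 1× O → match.
That gives 1 matching atom.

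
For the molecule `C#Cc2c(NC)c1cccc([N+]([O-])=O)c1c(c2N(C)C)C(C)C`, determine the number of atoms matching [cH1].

Check the 23 heavy atoms by environment: 7× c (aromatic, H0) → no; 3× c (aromatic, H1) → match; 2× C (H1) → no; 5× C (H3) → no; 1× N (charge +1, H0) → no; 1× O (charge -1, H0) → no; 1× O (H0) → no; 1× C (H0) → no; 1× N (H1) → no; 1× N (H0) → no.
That gives 3 matching atoms.

3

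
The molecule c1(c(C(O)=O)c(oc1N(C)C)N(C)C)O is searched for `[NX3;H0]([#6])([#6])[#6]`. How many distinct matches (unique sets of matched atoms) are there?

[NX3;H0]([#6])([#6])[#6] is the SMARTS for a tertiary amine: a trivalent nitrogen with no H, bonded to three carbons.
The molecule carries 2 separate instances of a dimethylamino group (-N(CH3)2) meeting every constraint; each maps to a distinct set of atoms, giving 2 matches.

2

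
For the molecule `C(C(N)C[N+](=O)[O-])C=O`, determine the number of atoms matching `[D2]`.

The query [D2] means: atom with exactly two heavy-atom neighbours.
Check the 9 heavy atoms by environment: 3× C (D2) → match; 1× C (D3) → no; 2× O (D1) → no; 1× N (D1) → no; 1× N (charge +1, D3) → no; 1× O (charge -1, D1) → no.
That gives 3 matching atoms.

3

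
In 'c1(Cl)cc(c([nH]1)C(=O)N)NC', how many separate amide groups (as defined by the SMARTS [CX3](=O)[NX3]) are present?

1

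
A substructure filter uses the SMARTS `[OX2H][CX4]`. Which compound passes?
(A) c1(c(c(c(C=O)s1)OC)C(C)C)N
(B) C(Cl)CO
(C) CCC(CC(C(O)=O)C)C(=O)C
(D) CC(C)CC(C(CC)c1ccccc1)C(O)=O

[OX2H][CX4] describes a hydroxyl oxygen bound to an sp3 (X4) carbon (an aliphatic alcohol).
(A) has a methoxy ether (-OCH3) but the oxygen has H0 (ether), not H1.
(B) contains a hydroxyl group (-OH), which satisfies every atom and bond constraint.
(C) has a carboxylic acid group (-C(=O)OH) but the -OH is on a CX3 carbonyl carbon, not a CX4 carbon.
(D) has a carboxylic acid group (-C(=O)OH) but the -OH is on a CX3 carbonyl carbon, not a CX4 carbon.
So the answer is (B).

B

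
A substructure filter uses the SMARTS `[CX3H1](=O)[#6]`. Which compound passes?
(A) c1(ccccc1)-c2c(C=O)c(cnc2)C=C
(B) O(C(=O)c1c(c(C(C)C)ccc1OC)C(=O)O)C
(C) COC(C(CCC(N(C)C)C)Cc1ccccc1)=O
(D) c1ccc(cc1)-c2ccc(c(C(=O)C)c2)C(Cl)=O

[CX3H1](=O)[#6] describes an sp2 carbon with one H, double-bonded to O and single-bonded to carbon (an aldehyde).
(A) contains an aldehyde (-CHO), which satisfies every atom and bond constraint.
(B) has a carboxylic acid group (-C(=O)OH) but the carbonyl carbon has H0 and is bonded to O, not H1.
(C) has a methyl-ester group (-C(=O)OCH3) but the carbonyl carbon has H0, not H1.
(D) has an acetyl/ketone group (-C(=O)CH3) but the carbonyl carbon has H0 (two carbon neighbours), not H1.
So the answer is (A).

A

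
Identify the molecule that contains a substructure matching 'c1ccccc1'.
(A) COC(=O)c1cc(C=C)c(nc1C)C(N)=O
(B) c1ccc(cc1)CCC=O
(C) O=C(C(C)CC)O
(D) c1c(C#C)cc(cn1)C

c1ccccc1 describes six aromatic carbons in a ring (a benzene ring).
(A) has a methyl group (-CH3) but no six-membered all-carbon aromatic ring is present.
(B) contains a phenyl ring, which satisfies every atom and bond constraint.
(C) has a methyl group (-CH3) but no six-membered all-carbon aromatic ring is present.
(D) has a methyl group (-CH3) but no six-membered all-carbon aromatic ring is present.
So the answer is (B).

B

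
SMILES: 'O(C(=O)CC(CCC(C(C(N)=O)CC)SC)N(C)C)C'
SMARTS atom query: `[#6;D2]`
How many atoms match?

The query [#6;D2] means: any carbon bonded to exactly two heavy atoms.
Check the 20 heavy atoms by environment: 4× C (D2) → match; 5× C (D3) → no; 2× O (D1) → no; 1× N (D1) → no; 1× N (D3) → no; 5× C (D1) → no; 1× O (D2) → no; 1× S (D2) → no.
That gives 4 matching atoms.

4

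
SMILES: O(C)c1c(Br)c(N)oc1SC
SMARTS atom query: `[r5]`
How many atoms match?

5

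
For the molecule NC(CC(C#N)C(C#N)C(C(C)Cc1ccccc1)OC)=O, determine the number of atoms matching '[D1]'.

The query [D1] means: atom with exactly one heavy-atom neighbour (degree 1).
Check the 22 heavy atoms by environment: 4× C (D2) → no; 5× C (D3) → no; 3× N (D1) → match; 2× C (D1) → match; 1× O (D2) → no; 1× c (aromatic, D3) → no; 5× c (aromatic, D2) → no; 1× O (D1) → match.
Summing the matching environments: 3 + 2 + 1 = 6 matching atoms.

6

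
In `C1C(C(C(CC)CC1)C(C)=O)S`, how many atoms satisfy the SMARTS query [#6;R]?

6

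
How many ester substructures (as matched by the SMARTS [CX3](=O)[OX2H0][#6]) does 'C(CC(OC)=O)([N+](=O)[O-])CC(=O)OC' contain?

2

[CX3](=O)[OX2H0][#6] is the SMARTS for an ester: a carbonyl carbon bonded to an oxygen that is itself bonded to carbon (no H on that O).
The molecule carries 2 separate instances of a methyl-ester group (-C(=O)OCH3) meeting every constraint; each maps to a distinct set of atoms, giving 2 matches.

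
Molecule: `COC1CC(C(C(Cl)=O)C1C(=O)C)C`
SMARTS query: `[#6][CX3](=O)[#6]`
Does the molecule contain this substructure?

Yes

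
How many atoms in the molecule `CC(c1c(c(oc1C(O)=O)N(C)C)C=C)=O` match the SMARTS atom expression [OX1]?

2

Check the 16 heavy atoms by environment: 1× o (aromatic, X2) → no; 4× c (aromatic, X3) → no; 4× C (X3) → no; 2× O (X1) → match; 3× C (X4) → no; 1× N (X3) → no; 1× O (X2) → no.
That gives 2 matching atoms.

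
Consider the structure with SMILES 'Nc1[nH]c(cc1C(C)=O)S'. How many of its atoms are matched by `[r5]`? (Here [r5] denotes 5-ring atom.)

The query [r5] means: r5 matches atoms in a five-membered ring.
Check the 10 heavy atoms by environment: 1× n (aromatic, in 5-ring) → match; 4× c (aromatic, in 5-ring) → match; 1× N (acyclic) → no; 1× S (acyclic) → no; 2× C (acyclic) → no; 1× O (acyclic) → no.
Summing the matching environments: 1 + 4 = 5 matching atoms.

5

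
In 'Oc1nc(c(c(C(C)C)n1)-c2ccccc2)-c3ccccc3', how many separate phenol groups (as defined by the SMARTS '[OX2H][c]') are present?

1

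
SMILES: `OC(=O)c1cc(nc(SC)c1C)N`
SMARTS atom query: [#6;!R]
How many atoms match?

Check the 13 heavy atoms by environment: 1× n (aromatic, in 6-ring) → no; 5× c (aromatic, in 6-ring) → no; 1× S (acyclic) → no; 3× C (acyclic) → match; 2× O (acyclic) → no; 1× N (acyclic) → no.
That gives 3 matching atoms.

3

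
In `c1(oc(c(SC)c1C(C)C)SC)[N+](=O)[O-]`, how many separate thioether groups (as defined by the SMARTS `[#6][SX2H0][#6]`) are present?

2

[#6][SX2H0][#6] is the SMARTS for a thioether: an aliphatic sulfur bridging two carbons with no H on the sulfur.
The molecule carries 2 separate instances of a methylthio ether (-SCH3) meeting every constraint; each maps to a distinct set of atoms, giving 2 matches.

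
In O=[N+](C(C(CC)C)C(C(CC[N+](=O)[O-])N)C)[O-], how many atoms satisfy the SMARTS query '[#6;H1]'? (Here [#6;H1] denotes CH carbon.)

4

The query [#6;H1] means: any carbon bearing exactly one hydrogen.
Check the 17 heavy atoms by environment: 3× C (H3) → no; 4× C (H1) → match; 3× C (H2) → no; 1× N (H2) → no; 2× N (charge +1, H0) → no; 2× O (charge -1, H0) → no; 2× O (H0) → no.
That gives 4 matching atoms.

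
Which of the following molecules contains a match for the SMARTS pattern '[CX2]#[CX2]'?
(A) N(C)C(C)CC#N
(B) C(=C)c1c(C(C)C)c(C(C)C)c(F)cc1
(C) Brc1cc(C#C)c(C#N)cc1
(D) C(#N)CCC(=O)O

[CX2]#[CX2] describes a carbon-carbon triple bond (an alkyne).
(A) has a nitrile (-C#N) but the triple bond is C#N, not C#C.
(B) has a vinyl group (-CH=CH2) but the C=C is a double bond; both carbons are CX3, not CX2.
(C) contains an ethynyl group (-C#CH), which satisfies every atom and bond constraint.
(D) has a nitrile (-C#N) but the triple bond is C#N, not C#C.
So the answer is (C).

C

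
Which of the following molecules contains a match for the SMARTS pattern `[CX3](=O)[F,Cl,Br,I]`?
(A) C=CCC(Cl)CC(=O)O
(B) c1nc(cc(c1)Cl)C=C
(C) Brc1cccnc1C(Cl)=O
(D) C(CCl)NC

C

[CX3](=O)[F,Cl,Br,I] describes a carbonyl carbon bonded to a halogen (an acyl halide).
(A) has a chloro substituent but the Cl is not on a carbonyl carbon.
(B) has a chloro substituent but the Cl is not on a carbonyl carbon.
(C) contains an acyl chloride (-C(=O)Cl), which satisfies every atom and bond constraint.
(D) has a chloro substituent but the Cl is not on a carbonyl carbon.
So the answer is (C).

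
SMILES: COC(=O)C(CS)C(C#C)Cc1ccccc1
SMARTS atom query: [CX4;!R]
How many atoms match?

5

The query [CX4;!R] means: aliphatic carbon with four total connections, not in a ring.
Check the 17 heavy atoms by environment: 5× C (X4, acyclic) → match; 1× S (X2, acyclic) → no; 1× C (X3, acyclic) → no; 1× O (X1, acyclic) → no; 1× O (X2, acyclic) → no; 2× C (X2, acyclic) → no; 6× c (aromatic, X3, in 6-ring) → no.
That gives 5 matching atoms.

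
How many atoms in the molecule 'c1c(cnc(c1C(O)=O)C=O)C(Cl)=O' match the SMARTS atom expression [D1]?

The query [D1] means: atom with exactly one heavy-atom neighbour (degree 1).
Check the 14 heavy atoms by environment: 1× n (aromatic, D2) → no; 2× c (aromatic, D2) → no; 3× c (aromatic, D3) → no; 1× C (D2) → no; 4× O (D1) → match; 2× C (D3) → no; 1× Cl (D1) → match.
Summing the matching environments: 4 + 1 = 5 matching atoms.

5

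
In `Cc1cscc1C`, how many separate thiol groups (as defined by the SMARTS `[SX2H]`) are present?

[SX2H] is the SMARTS for a thiol: an aliphatic sulfur with two connections, one being H.
No fragment in the molecule satisfies every constraint, giving 0 matches.

0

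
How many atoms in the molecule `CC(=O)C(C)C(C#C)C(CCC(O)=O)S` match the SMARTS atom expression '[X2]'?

4

Check the 15 heavy atoms by environment: 7× C (X4) → no; 1× S (X2) → match; 2× C (X3) → no; 2× O (X1) → no; 1× O (X2) → match; 2× C (X2) → match.
Summing the matching environments: 1 + 1 + 2 = 4 matching atoms.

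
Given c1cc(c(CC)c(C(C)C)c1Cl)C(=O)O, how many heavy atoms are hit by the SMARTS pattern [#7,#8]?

2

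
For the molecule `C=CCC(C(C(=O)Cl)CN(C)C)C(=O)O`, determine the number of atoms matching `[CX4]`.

6

The query [CX4] means: C with X4: aliphatic carbon with exactly 4 total connections (bonds + H).
Check the 15 heavy atoms by environment: 6× C (X4) → match; 4× C (X3) → no; 2× O (X1) → no; 1× Cl (X1) → no; 1× N (X3) → no; 1× O (X2) → no.
That gives 6 matching atoms.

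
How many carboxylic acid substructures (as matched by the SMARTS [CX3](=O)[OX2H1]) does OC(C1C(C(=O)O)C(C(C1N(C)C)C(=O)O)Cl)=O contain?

3

[CX3](=O)[OX2H1] is the SMARTS for a carboxylic acid: an sp2 carbon double-bonded to O and single-bonded to an -OH oxygen.
The molecule carries 3 separate instances of a carboxylic acid group (-C(=O)OH) meeting every constraint; each maps to a distinct set of atoms, giving 3 matches.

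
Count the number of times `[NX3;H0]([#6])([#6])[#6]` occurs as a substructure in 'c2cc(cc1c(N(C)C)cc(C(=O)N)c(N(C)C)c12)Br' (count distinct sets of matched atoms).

[NX3;H0]([#6])([#6])[#6] is the SMARTS for a tertiary amine: a trivalent nitrogen with no H, bonded to three carbons.
The molecule carries 2 separate instances of a dimethylamino group (-N(CH3)2) meeting every constraint; each maps to a distinct set of atoms, giving 2 matches.

2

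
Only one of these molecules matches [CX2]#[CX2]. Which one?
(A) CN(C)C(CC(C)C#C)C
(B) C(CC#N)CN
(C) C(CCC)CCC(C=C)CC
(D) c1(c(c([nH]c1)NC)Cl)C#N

[CX2]#[CX2] describes a carbon-carbon triple bond (an alkyne).
(A) contains an ethynyl group (-C#CH), which satisfies every atom and bond constraint.
(B) has a nitrile (-C#N) but the triple bond is C#N, not C#C.
(C) has a vinyl group (-CH=CH2) but the C=C is a double bond; both carbons are CX3, not CX2.
(D) has a nitrile (-C#N) but the triple bond is C#N, not C#C.
So the answer is (A).

A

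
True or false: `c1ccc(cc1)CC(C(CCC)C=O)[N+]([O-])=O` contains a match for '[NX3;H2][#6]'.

The pattern [NX3;H2][#6] describes a trivalent nitrogen with two H attached to carbon — a primary amine.
The closest candidate here is a nitro group (-[N+](=O)[O-]), but the nitrogen is [N+] with no H, not NX3H2. No other fragment satisfies the full query, so there is no match.

False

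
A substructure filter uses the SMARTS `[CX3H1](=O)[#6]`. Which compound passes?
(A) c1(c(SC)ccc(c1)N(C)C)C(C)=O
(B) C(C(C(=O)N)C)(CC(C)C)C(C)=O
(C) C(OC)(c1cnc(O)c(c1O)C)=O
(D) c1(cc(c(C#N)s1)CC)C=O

[CX3H1](=O)[#6] describes an sp2 carbon with one H, double-bonded to O and single-bonded to carbon (an aldehyde).
(A) has an acetyl/ketone group (-C(=O)CH3) but the carbonyl carbon has H0 (two carbon neighbours), not H1.
(B) has an acetyl/ketone group (-C(=O)CH3) but the carbonyl carbon has H0 (two carbon neighbours), not H1.
(C) has a methyl-ester group (-C(=O)OCH3) but the carbonyl carbon has H0, not H1.
(D) contains an aldehyde (-CHO), which satisfies every atom and bond constraint.
So the answer is (D).

D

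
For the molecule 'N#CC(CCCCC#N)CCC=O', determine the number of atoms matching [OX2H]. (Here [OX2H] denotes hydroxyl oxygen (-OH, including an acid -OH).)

0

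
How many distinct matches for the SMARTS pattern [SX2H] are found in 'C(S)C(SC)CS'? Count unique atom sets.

2

[SX2H] is the SMARTS for a thiol: an aliphatic sulfur with two connections, one being H.
The molecule carries 2 separate instances of a thiol (-SH) meeting every constraint; each maps to a distinct set of atoms, giving 2 matches.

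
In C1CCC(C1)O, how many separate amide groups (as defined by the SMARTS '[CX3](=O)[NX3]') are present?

0

[CX3](=O)[NX3] is the SMARTS for an amide: a carbonyl carbon bonded to a trivalent nitrogen.
No fragment in the molecule satisfies every constraint, giving 0 matches.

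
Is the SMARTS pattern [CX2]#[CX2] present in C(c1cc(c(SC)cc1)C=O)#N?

The pattern [CX2]#[CX2] describes a carbon-carbon triple bond — an alkyne.
The closest candidate here is a nitrile (-C#N), but the triple bond is C#N, not C#C. No other fragment satisfies the full query, so there is no match.

No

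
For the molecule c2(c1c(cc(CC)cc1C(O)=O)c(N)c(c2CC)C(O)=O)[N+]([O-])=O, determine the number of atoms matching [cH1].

2

The query [cH1] means: aromatic carbon bearing exactly one hydrogen.
Check the 24 heavy atoms by environment: 8× c (aromatic, H0) → no; 2× c (aromatic, H1) → match; 2× C (H2) → no; 2× C (H3) → no; 2× C (H0) → no; 3× O (H0) → no; 2× O (H1) → no; 1× N (charge +1, H0) → no; 1× O (charge -1, H0) → no; 1× N (H2) → no.
That gives 2 matching atoms.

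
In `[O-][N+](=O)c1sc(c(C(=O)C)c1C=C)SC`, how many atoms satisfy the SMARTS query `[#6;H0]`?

The query [#6;H0] means: any carbon with no attached hydrogen.
Check the 15 heavy atoms by environment: 1× s (aromatic, H0) → no; 4× c (aromatic, H0) → match; 1× N (charge +1, H0) → no; 1× O (charge -1, H0) → no; 2× O (H0) → no; 1× S (H0) → no; 2× C (H3) → no; 1× C (H1) → no; 1× C (H2) → no; 1× C (H0) → match.
Summing the matching environments: 4 + 1 = 5 matching atoms.

5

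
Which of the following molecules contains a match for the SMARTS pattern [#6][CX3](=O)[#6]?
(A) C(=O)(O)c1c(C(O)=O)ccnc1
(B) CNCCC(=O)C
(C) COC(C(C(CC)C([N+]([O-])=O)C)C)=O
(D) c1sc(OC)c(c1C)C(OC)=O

B

[#6][CX3](=O)[#6] describes a carbonyl carbon (no H) flanked by two carbons (a ketone).
(A) has a carboxylic acid group (-C(=O)OH) but one neighbour of the carbonyl carbon is O, not C.
(B) contains an acetyl/ketone group (-C(=O)CH3), which satisfies every atom and bond constraint.
(C) has a methyl-ester group (-C(=O)OCH3) but one neighbour of the carbonyl carbon is O, not C.
(D) has a methyl-ester group (-C(=O)OCH3) but one neighbour of the carbonyl carbon is O, not C.
So the answer is (B).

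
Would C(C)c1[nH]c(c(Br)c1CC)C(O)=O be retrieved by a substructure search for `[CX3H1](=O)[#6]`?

The pattern [CX3H1](=O)[#6] describes an sp2 carbon with one H, double-bonded to O and single-bonded to carbon — an aldehyde.
The closest candidate here is a carboxylic acid group (-C(=O)OH), but the carbonyl carbon has H0 and is bonded to O, not H1. No other fragment satisfies the full query, so there is no match.

No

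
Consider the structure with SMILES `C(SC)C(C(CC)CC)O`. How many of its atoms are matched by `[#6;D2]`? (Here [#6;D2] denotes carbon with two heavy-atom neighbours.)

3

The query [#6;D2] means: any carbon bonded to exactly two heavy atoms.
Check the 10 heavy atoms by environment: 3× C (D2) → match; 2× C (D3) → no; 3× C (D1) → no; 1× O (D1) → no; 1× S (D2) → no.
That gives 3 matching atoms.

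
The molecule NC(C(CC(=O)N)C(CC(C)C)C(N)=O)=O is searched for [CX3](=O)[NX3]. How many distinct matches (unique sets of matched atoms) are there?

3

[CX3](=O)[NX3] is the SMARTS for an amide: a carbonyl carbon bonded to a trivalent nitrogen.
The molecule carries 3 separate instances of a primary amide (-C(=O)NH2) meeting every constraint; each maps to a distinct set of atoms, giving 3 matches.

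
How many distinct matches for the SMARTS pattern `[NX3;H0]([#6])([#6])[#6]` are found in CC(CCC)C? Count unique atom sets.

0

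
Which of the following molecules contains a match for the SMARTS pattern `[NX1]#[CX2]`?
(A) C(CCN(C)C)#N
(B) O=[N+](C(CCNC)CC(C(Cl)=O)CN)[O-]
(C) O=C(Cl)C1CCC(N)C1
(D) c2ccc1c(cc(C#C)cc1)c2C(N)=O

A

[NX1]#[CX2] describes a nitrogen triple-bonded to a two-connected carbon (a nitrile).
(A) contains a nitrile (-C#N), which satisfies every atom and bond constraint.
(B) has a primary amino group (-NH2) but the nitrogen is NX3 (three connections), not NX1 triple-bonded.
(C) has a primary amino group (-NH2) but the nitrogen is NX3 (three connections), not NX1 triple-bonded.
(D) has a primary amide (-C(=O)NH2) but the nitrogen is NX3, not NX1.
So the answer is (A).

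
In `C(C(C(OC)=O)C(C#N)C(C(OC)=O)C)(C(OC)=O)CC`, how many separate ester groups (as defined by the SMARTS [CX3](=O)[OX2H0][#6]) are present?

3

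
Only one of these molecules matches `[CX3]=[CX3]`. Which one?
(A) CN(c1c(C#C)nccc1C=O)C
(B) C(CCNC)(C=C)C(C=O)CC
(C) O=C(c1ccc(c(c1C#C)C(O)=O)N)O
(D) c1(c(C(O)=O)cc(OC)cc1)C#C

B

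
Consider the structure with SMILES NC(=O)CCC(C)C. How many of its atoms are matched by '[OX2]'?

0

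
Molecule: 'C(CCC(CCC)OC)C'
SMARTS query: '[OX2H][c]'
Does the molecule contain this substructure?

No

The pattern [OX2H][c] describes a hydroxyl oxygen attached to an aromatic carbon — a phenol.
The closest candidate here is a methoxy ether (-OCH3), but the oxygen has H0, not H1. No other fragment satisfies the full query, so there is no match.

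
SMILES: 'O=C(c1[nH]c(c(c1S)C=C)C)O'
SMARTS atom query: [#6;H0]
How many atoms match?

5

The query [#6;H0] means: any carbon with no attached hydrogen.
Check the 12 heavy atoms by environment: 1× n (aromatic, H1) → no; 4× c (aromatic, H0) → match; 1× C (H0) → match; 1× O (H0) → no; 1× O (H1) → no; 1× C (H3) → no; 1× C (H1) → no; 1× C (H2) → no; 1× S (H1) → no.
Summing the matching environments: 4 + 1 = 5 matching atoms.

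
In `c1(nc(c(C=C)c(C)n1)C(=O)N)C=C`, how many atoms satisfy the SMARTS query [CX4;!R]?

Check the 14 heavy atoms by environment: 2× n (aromatic, X2, in 6-ring) → no; 4× c (aromatic, X3, in 6-ring) → no; 5× C (X3, acyclic) → no; 1× O (X1, acyclic) → no; 1× N (X3, acyclic) → no; 1× C (X4, acyclic) → match.
That gives 1 matching atom.

1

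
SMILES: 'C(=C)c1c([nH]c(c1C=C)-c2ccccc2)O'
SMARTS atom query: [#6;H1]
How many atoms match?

7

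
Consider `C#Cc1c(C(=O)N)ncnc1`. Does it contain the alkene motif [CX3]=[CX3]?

No

The pattern [CX3]=[CX3] describes a non-aromatic C=C double bond between two sp2 carbons — an alkene.
The closest candidate here is an ethynyl group (-C#CH), but the C-C bond is a triple bond, not a double bond. No other fragment satisfies the full query, so there is no match.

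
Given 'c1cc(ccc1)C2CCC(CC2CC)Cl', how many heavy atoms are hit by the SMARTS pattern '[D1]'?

2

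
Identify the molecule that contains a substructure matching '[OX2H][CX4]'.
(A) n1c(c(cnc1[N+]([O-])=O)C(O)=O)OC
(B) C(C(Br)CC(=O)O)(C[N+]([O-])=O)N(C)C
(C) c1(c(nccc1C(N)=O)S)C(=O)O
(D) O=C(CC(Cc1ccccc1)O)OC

D

[OX2H][CX4] describes a hydroxyl oxygen bound to an sp3 (X4) carbon (an aliphatic alcohol).
(A) has a carboxylic acid group (-C(=O)OH) but the -OH is on a CX3 carbonyl carbon, not a CX4 carbon.
(B) has a carboxylic acid group (-C(=O)OH) but the -OH is on a CX3 carbonyl carbon, not a CX4 carbon.
(C) has a carboxylic acid group (-C(=O)OH) but the -OH is on a CX3 carbonyl carbon, not a CX4 carbon.
(D) contains a hydroxyl group (-OH), which satisfies every atom and bond constraint.
So the answer is (D).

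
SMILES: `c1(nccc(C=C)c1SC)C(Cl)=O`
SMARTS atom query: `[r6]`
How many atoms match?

Check the 13 heavy atoms by environment: 1× n (aromatic, in 6-ring) → match; 5× c (aromatic, in 6-ring) → match; 1× S (acyclic) → no; 4× C (acyclic) → no; 1× O (acyclic) → no; 1× Cl (acyclic) → no.
Summing the matching environments: 1 + 5 = 6 matching atoms.

6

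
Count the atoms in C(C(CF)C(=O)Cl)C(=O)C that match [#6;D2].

The query [#6;D2] means: any carbon bonded to exactly two heavy atoms.
Check the 10 heavy atoms by environment: 2× C (D2) → match; 3× C (D3) → no; 1× F (D1) → no; 2× O (D1) → no; 1× C (D1) → no; 1× Cl (D1) → no.
That gives 2 matching atoms.

2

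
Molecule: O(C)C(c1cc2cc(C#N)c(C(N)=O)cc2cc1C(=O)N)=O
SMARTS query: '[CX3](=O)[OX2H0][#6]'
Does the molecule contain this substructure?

Yes

The pattern [CX3](=O)[OX2H0][#6] describes a carbonyl carbon bonded to an oxygen that is itself bonded to carbon (no H on that O) — an ester.
The molecule carries a methyl-ester group (-C(=O)OCH3), whose atoms satisfy every constraint of the query, so the pattern matches.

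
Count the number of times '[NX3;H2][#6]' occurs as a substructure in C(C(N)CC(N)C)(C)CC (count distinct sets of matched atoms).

2

[NX3;H2][#6] is the SMARTS for a primary amine: a trivalent nitrogen with two H attached to carbon.
The molecule carries 2 separate instances of a primary amino group (-NH2) meeting every constraint; each maps to a distinct set of atoms, giving 2 matches.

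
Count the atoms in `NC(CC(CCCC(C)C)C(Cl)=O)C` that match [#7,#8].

2

Check the 14 heavy atoms by environment: 11× C → no; 1× N → match; 1× O → match; 1× Cl → no.
Summing the matching environments: 1 + 1 = 2 matching atoms.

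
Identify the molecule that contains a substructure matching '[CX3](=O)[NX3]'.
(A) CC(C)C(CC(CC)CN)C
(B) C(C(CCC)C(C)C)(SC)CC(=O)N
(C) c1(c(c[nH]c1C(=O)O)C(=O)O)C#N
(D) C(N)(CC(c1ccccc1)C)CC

B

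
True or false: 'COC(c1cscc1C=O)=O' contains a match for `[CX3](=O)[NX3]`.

False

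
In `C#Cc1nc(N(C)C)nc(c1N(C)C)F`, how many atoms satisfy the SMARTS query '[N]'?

The query [N] means: uppercase N matches aliphatic (non-aromatic) nitrogen only.
Check the 15 heavy atoms by environment: 2× n (aromatic) → no; 4× c (aromatic) → no; 1× F → no; 2× N → match; 6× C → no.
That gives 2 matching atoms.

2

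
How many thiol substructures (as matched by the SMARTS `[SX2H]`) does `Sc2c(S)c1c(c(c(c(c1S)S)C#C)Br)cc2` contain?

4

[SX2H] is the SMARTS for a thiol: an aliphatic sulfur with two connections, one being H.
The molecule carries 4 separate instances of a thiol (-SH) meeting every constraint; each maps to a distinct set of atoms, giving 4 matches.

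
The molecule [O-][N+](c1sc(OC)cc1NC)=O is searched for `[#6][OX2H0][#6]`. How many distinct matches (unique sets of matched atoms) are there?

1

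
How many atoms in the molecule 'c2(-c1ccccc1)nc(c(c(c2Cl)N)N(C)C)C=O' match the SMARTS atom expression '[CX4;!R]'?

2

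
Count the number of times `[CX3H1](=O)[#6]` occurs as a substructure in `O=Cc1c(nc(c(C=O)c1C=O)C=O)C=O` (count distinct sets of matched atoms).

5

[CX3H1](=O)[#6] is the SMARTS for an aldehyde: an sp2 carbon with one H, double-bonded to O and single-bonded to carbon.
The molecule carries 5 separate instances of an aldehyde (-CHO) meeting every constraint; each maps to a distinct set of atoms, giving 5 matches.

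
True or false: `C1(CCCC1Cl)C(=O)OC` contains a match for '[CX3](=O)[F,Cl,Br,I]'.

The pattern [CX3](=O)[F,Cl,Br,I] describes a carbonyl carbon bonded to a halogen — an acyl halide.
The closest candidate here is a methyl-ester group (-C(=O)OCH3), but the carbonyl is bonded to -O-C, not to a halogen. No other fragment satisfies the full query, so there is no match.

False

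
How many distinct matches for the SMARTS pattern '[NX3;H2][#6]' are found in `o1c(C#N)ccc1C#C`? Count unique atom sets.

[NX3;H2][#6] is the SMARTS for a primary amine: a trivalent nitrogen with two H attached to carbon.
The molecule has a nitrile (-C#N), but the nitrogen is NX1 (triple-bonded), not NX3 with two H; nothing else fits, so there are 0 matches.

0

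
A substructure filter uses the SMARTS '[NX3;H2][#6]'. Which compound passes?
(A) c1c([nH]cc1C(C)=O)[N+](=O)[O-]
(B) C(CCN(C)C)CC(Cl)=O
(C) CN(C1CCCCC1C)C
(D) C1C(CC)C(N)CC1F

D

[NX3;H2][#6] describes a trivalent nitrogen with two H attached to carbon (a primary amine).
(A) has a nitro group (-[N+](=O)[O-]) but the nitrogen is [N+] with no H, not NX3H2.
(B) has a dimethylamino group (-N(CH3)2) but the nitrogen has H0, not H2.
(C) has a dimethylamino group (-N(CH3)2) but the nitrogen has H0, not H2.
(D) contains a primary amino group (-NH2), which satisfies every atom and bond constraint.
So the answer is (D).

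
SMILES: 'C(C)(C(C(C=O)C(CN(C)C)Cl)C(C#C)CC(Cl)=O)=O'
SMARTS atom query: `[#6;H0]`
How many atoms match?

Check the 20 heavy atoms by environment: 2× C (H2) → no; 6× C (H1) → no; 3× C (H0) → match; 3× O (H0) → no; 2× Cl (H0) → no; 1× N (H0) → no; 3× C (H3) → no.
That gives 3 matching atoms.

3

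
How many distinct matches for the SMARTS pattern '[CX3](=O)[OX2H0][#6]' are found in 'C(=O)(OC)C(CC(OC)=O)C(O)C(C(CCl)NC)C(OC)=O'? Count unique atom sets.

[CX3](=O)[OX2H0][#6] is the SMARTS for an ester: a carbonyl carbon bonded to an oxygen that is itself bonded to carbon (no H on that O).
The molecule carries 3 separate instances of a methyl-ester group (-C(=O)OCH3) meeting every constraint; each maps to a distinct set of atoms, giving 3 matches.

3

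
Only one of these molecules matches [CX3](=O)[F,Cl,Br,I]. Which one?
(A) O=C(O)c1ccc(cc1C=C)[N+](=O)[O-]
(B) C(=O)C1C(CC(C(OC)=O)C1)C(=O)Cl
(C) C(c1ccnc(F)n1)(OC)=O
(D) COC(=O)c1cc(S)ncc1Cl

[CX3](=O)[F,Cl,Br,I] describes a carbonyl carbon bonded to a halogen (an acyl halide).
(A) has a carboxylic acid group (-C(=O)OH) but the carbonyl is bonded to -OH, not to a halogen.
(B) contains an acyl chloride (-C(=O)Cl), which satisfies every atom and bond constraint.
(C) has a methyl-ester group (-C(=O)OCH3) but the carbonyl is bonded to -O-C, not to a halogen.
(D) has a chloro substituent but the Cl is not on a carbonyl carbon.
So the answer is (B).

B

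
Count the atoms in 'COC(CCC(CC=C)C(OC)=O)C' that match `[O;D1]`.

1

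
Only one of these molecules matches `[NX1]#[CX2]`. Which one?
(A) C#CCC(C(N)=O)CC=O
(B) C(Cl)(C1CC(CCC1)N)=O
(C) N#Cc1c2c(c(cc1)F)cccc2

[NX1]#[CX2] describes a nitrogen triple-bonded to a two-connected carbon (a nitrile).
(A) has a primary amide (-C(=O)NH2) but the nitrogen is NX3, not NX1.
(B) has a primary amino group (-NH2) but the nitrogen is NX3 (three connections), not NX1 triple-bonded.
(C) contains a nitrile (-C#N), which satisfies every atom and bond constraint.
So the answer is (C).

C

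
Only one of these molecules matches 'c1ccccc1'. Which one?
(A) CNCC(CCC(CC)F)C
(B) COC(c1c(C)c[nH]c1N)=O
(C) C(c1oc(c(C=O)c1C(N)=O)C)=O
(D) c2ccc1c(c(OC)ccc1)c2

D

c1ccccc1 describes six aromatic carbons in a ring (a benzene ring).
(A) has a methyl group (-CH3) but no six-membered all-carbon aromatic ring is present.
(B) has a methyl group (-CH3) but no six-membered all-carbon aromatic ring is present.
(C) has a methyl group (-CH3) but no six-membered all-carbon aromatic ring is present.
(D) contains the required atom environment, so the pattern matches.
So the answer is (D).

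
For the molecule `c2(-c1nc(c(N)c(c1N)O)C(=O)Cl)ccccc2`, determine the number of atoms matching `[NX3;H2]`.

The query [NX3;H2] means: aliphatic N with 3 total connections, two of them H — an -NH2 nitrogen (amine or amide).
Check the 18 heavy atoms by environment: 1× n (aromatic, H0, X2) → no; 6× c (aromatic, H0, X3) → no; 1× O (H1, X2) → no; 5× c (aromatic, H1, X3) → no; 1× C (H0, X3) → no; 1× O (H0, X1) → no; 1× Cl (H0, X1) → no; 2× N (H2, X3) → match.
That gives 2 matching atoms.

2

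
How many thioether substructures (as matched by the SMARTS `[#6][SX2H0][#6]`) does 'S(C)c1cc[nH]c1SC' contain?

2

[#6][SX2H0][#6] is the SMARTS for a thioether: an aliphatic sulfur bridging two carbons with no H on the sulfur.
The molecule carries 2 separate instances of a methylthio ether (-SCH3) meeting every constraint; each maps to a distinct set of atoms, giving 2 matches.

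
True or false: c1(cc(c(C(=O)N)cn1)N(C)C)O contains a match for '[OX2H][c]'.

True

The pattern [OX2H][c] describes a hydroxyl oxygen attached to an aromatic carbon — a phenol.
The molecule carries a hydroxyl group (-OH), whose atoms satisfy every constraint of the query, so the pattern matches.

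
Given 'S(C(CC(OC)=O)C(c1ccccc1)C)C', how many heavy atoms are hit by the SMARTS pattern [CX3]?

1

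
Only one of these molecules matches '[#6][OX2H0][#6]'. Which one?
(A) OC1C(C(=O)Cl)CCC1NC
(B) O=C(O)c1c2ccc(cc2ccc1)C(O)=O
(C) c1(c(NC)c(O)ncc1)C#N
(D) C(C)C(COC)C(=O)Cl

D

[#6][OX2H0][#6] describes an aliphatic oxygen bridging two carbons with no H on the oxygen (an ether).
(A) has a hydroxyl group (-OH) but the oxygen has H1, not H0 bridging two carbons.
(B) has a carboxylic acid group (-C(=O)OH) but the -OH oxygen has H1; the =O is OX1, not OX2.
(C) has a hydroxyl group (-OH) but the oxygen has H1, not H0 bridging two carbons.
(D) contains a methoxy ether (-OCH3), which satisfies every atom and bond constraint.
So the answer is (D).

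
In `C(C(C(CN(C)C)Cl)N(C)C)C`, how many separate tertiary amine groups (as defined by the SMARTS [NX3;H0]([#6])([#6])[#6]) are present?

2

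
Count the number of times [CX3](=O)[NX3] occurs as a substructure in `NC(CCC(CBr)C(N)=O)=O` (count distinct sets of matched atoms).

2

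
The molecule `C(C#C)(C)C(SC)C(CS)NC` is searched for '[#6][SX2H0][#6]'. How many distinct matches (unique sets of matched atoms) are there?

1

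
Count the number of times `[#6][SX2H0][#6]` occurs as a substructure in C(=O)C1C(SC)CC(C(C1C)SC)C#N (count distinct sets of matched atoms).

2

[#6][SX2H0][#6] is the SMARTS for a thioether: an aliphatic sulfur bridging two carbons with no H on the sulfur.
The molecule carries 2 separate instances of a methylthio ether (-SCH3) meeting every constraint; each maps to a distinct set of atoms, giving 2 matches.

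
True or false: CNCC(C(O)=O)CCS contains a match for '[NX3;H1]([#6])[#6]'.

The pattern [NX3;H1]([#6])[#6] describes a trivalent nitrogen with one H, bonded to two carbons — a secondary amine.
The molecule carries an N-methylamino group (-NHCH3), whose atoms satisfy every constraint of the query, so the pattern matches.

True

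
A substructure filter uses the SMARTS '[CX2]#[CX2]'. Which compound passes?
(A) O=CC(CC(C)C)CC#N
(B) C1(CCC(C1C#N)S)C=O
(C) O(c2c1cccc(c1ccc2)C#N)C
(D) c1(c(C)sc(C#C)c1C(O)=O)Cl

[CX2]#[CX2] describes a carbon-carbon triple bond (an alkyne).
(A) has a nitrile (-C#N) but the triple bond is C#N, not C#C.
(B) has a nitrile (-C#N) but the triple bond is C#N, not C#C.
(C) has a nitrile (-C#N) but the triple bond is C#N, not C#C.
(D) contains an ethynyl group (-C#CH), which satisfies every atom and bond constraint.
So the answer is (D).

D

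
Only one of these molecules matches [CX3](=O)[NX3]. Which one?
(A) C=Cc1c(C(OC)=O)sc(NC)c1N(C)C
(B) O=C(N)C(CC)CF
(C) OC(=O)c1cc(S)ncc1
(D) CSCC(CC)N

[CX3](=O)[NX3] describes a carbonyl carbon bonded to a trivalent nitrogen (an amide).
(A) has a methyl-ester group (-C(=O)OCH3) but the carbonyl is bonded to O, not to an NX3 nitrogen.
(B) contains a primary amide (-C(=O)NH2), which satisfies every atom and bond constraint.
(C) has a carboxylic acid group (-C(=O)OH) but the carbonyl is bonded to O, not to an NX3 nitrogen.
(D) has a primary amino group (-NH2) but the -NH2 is not attached to a carbonyl carbon.
So the answer is (B).

B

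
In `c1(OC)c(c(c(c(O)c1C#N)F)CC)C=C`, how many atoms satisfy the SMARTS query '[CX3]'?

2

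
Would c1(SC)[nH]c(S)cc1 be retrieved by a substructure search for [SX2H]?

The pattern [SX2H] describes an aliphatic sulfur with two connections, one being H — a thiol.
The molecule carries a thiol (-SH), whose atoms satisfy every constraint of the query, so the pattern matches.

Yes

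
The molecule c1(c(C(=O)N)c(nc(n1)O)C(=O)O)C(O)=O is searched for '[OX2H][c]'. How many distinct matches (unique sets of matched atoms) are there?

1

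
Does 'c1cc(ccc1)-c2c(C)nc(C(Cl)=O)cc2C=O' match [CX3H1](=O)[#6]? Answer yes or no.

Yes

The pattern [CX3H1](=O)[#6] describes an sp2 carbon with one H, double-bonded to O and single-bonded to carbon — an aldehyde.
The molecule carries an aldehyde (-CHO), whose atoms satisfy every constraint of the query, so the pattern matches.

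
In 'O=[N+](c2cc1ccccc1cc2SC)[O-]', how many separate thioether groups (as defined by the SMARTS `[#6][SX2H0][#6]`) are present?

[#6][SX2H0][#6] is the SMARTS for a thioether: an aliphatic sulfur bridging two carbons with no H on the sulfur.
Exactly one fragment in the molecule meets all constraints, giving 1 match.

1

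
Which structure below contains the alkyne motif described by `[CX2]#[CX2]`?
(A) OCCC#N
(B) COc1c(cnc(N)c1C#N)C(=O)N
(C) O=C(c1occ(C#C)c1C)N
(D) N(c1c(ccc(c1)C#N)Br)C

[CX2]#[CX2] describes a carbon-carbon triple bond (an alkyne).
(A) has a nitrile (-C#N) but the triple bond is C#N, not C#C.
(B) has a nitrile (-C#N) but the triple bond is C#N, not C#C.
(C) contains an ethynyl group (-C#CH), which satisfies every atom and bond constraint.
(D) has a nitrile (-C#N) but the triple bond is C#N, not C#C.
So the answer is (C).

C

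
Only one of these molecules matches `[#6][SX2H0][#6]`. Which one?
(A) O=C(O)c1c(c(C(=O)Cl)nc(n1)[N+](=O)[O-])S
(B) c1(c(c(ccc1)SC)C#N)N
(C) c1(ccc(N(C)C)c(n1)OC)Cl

B

[#6][SX2H0][#6] describes an aliphatic sulfur bridging two carbons with no H on the sulfur (a thioether).
(A) has a thiol (-SH) but the sulfur has H1, not H0 bridging two carbons.
(B) contains a methylthio ether (-SCH3), which satisfies every atom and bond constraint.
(C) has a methoxy ether (-OCH3) but the bridging atom is O, not S.
So the answer is (B).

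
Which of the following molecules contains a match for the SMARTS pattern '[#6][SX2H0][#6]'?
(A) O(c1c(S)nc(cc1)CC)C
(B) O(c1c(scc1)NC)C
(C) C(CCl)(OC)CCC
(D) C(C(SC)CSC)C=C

D

[#6][SX2H0][#6] describes an aliphatic sulfur bridging two carbons with no H on the sulfur (a thioether).
(A) has a thiol (-SH) but the sulfur has H1, not H0 bridging two carbons.
(B) has a methoxy ether (-OCH3) but the bridging atom is O, not S.
(C) has a methoxy ether (-OCH3) but the bridging atom is O, not S.
(D) contains a methylthio ether (-SCH3), which satisfies every atom and bond constraint.
So the answer is (D).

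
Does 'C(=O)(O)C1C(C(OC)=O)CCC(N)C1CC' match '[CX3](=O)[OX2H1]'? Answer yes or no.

The pattern [CX3](=O)[OX2H1] describes an sp2 carbon double-bonded to O and single-bonded to an -OH oxygen — a carboxylic acid.
The molecule carries a carboxylic acid group (-C(=O)OH), whose atoms satisfy every constraint of the query, so the pattern matches.

Yes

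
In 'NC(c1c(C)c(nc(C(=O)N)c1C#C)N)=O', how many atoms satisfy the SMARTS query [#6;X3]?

The query [#6;X3] means: any carbon (aromatic or not) with three total connections.
Check the 16 heavy atoms by environment: 1× n (aromatic, X2) → no; 5× c (aromatic, X3) → match; 3× N (X3) → no; 2× C (X3) → match; 2× O (X1) → no; 1× C (X4) → no; 2× C (X2) → no.
Summing the matching environments: 5 + 2 = 7 matching atoms.

7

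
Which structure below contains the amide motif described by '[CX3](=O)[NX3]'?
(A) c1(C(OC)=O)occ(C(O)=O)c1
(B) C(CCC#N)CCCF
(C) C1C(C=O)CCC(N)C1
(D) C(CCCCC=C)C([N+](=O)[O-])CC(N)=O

[CX3](=O)[NX3] describes a carbonyl carbon bonded to a trivalent nitrogen (an amide).
(A) has a methyl-ester group (-C(=O)OCH3) but the carbonyl is bonded to O, not to an NX3 nitrogen.
(B) has a nitrile (-C#N) but the nitrile N is NX1 (triple-bonded), not NX3.
(C) has a primary amino group (-NH2) but the -NH2 is not attached to a carbonyl carbon.
(D) contains a primary amide (-C(=O)NH2), which satisfies every atom and bond constraint.
So the answer is (D).

D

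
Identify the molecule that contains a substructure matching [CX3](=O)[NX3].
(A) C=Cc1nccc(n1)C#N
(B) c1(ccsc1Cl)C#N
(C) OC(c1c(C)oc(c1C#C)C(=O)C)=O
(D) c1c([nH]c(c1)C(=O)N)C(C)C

D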